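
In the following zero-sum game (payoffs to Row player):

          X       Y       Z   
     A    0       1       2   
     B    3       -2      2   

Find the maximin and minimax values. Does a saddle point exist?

Maximin = 0, Minimax = 1, Saddle: False

Work:
Row minimums: [0, -2] → maximin = 0
Column maximums: [3, 1, 2] → minimax = 1
No saddle point (maximin ≠ minimax). Mixed strategy needed.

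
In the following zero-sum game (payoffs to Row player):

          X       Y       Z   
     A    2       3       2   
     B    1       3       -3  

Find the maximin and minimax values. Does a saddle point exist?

Maximin = 2, Minimax = 2, Saddle: True

Work:
Row minimums: [2, -3] → maximin = 2
Column maximums: [2, 3, 2] → minimax = 2
Saddle point exists! Game value = 2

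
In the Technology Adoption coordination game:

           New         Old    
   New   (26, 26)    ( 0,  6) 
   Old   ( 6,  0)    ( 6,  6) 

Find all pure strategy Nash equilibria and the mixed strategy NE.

Pure NE: (New, New) and (Old, Old); Mixed NE: p = 0.2308, q = 0.2308

Work:
Check pure NE:
(New, New): (26, 26) - no unilateral deviation beneficial
(Old, Old): (6, 6) - no unilateral deviation beneficial
Mixed NE: P1 plays New with p = 0.2308, P2 plays New with q = 0.2308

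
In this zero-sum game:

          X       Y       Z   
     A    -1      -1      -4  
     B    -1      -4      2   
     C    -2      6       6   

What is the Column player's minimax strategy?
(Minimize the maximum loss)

Column should play X, value = -1

Work:
Column player minimizes Row's maximum payoff:
Column X: max payoff to Row = -1
Column Y: max payoff to Row = 6
Column Z: max payoff to Row = 6
Minimum is -1, achieved by column X.
Minimax strategy: X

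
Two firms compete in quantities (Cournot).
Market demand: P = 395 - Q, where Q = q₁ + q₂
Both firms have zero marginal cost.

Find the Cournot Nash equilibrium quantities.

q₁* = q₂* = 131.67; P* = 131.67

Work:
Profit: π_i = P·q_i = (a - q_i - q_j)·q_i
FOC: ∂π_i/∂q_i = a - 2q_i - q_j = 0
Reaction function: q_i = (395 - q_j)/2
Symmetry: q* = 395/3 = 131.67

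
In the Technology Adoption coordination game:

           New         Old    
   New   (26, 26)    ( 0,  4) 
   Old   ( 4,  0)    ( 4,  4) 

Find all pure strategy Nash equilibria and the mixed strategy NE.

Pure NE: (New, New) and (Old, Old); Mixed NE: p = 0.1538, q = 0.1538

Work:
Check pure NE:
(New, New): (26, 26) - no unilateral deviation beneficial
(Old, Old): (4, 4) - no unilateral deviation beneficial
Mixed NE: P1 plays New with p = 0.1538, P2 plays New with q = 0.1538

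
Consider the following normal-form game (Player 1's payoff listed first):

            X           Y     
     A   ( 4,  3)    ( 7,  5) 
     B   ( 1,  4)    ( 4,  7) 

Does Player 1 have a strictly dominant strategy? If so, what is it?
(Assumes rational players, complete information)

Yes, Player 1's strictly dominant strategy is A

Work:
A strategy strictly dominates another if it gives a strictly higher payoff against every opponent action. Compare each pair of P1's strategies column-by-column:
  A vs B: [4 vs 1, 7 vs 4] → A strictly dominates B
  B vs A: [1 vs 4, 4 vs 7] → B does not strictly dominate A (column X: 1 ≤ 4)
A strictly dominates every other strategy → strictly dominant.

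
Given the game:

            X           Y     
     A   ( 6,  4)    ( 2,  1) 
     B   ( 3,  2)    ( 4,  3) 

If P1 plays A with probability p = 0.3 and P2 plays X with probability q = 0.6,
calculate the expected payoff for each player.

E[P1] = 3.7, E[P2] = 2.52

Work:
E[P1] = p·q·π₁(A,X) + p·(1-q)·π₁(A,Y) + (1-p)·q·π₁(B,X) + (1-p)·(1-q)·π₁(B,Y)
= 0.3·0.6·6 + 0.3·0.4·2 + 0.7·0.6·3 + 0.7·0.4·4
= 3.7

E[P2] = 2.52 (similar calculation)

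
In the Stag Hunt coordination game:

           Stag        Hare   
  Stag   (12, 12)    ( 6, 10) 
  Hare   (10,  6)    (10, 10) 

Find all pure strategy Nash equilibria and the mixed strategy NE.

Pure NE: (Stag, Stag) and (Hare, Hare); Mixed NE: p = 0.6667, q = 0.6667

Work:
Check pure NE:
(Stag, Stag): (12, 12) - no unilateral deviation beneficial
(Hare, Hare): (10, 10) - no unilateral deviation beneficial
Mixed NE: P1 plays Stag with p = 0.6667, P2 plays Stag with q = 0.6667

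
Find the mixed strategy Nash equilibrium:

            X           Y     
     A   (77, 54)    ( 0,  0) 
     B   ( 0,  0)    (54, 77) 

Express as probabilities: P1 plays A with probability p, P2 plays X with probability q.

p = 0.5878, q = 0.4122

Work:
Find probabilities that make opponent indifferent:
P2 chooses q to make P1 indifferent between A and B
P1 chooses p to make P2 indifferent between X and Y
Mixed NE: P1 plays (A: 0.5878, B: 0.4122), P2 plays (X: 0.4122, Y: 0.5878)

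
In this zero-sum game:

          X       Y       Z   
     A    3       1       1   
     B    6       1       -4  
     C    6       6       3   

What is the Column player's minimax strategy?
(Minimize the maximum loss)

Column should play Z, value = 3

Work:
Column player minimizes Row's maximum payoff:
Column X: max payoff to Row = 6
Column Y: max payoff to Row = 6
Column Z: max payoff to Row = 3
Minimum is 3, achieved by column Z.
Minimax strategy: Z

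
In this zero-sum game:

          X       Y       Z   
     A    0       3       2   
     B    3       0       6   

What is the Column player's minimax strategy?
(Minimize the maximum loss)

Column should play X or Y (all achieve the minimum), value = 3

Work:
Column player minimizes Row's maximum payoff:
Column X: max payoff to Row = 3
Column Y: max payoff to Row = 3
Column Z: max payoff to Row = 6
Minimum is 3, achieved by columns X, Y (tied).
Each of X or Y is a minimax strategy.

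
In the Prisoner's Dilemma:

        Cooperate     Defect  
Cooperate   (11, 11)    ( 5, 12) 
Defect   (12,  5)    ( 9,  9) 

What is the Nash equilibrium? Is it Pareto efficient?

(Defect, Defect) is NE; not Pareto efficient

Work:
Defect dominates Cooperate for both players:
If P2 cooperates: Defect (12) > Cooperate (11)
If P2 defects: Defect (9) > Cooperate (5)
NE: (Defect, Defect) with payoff (9, 9)
But (Cooperate, Cooperate) = (11, 11) Pareto dominates (9, 9)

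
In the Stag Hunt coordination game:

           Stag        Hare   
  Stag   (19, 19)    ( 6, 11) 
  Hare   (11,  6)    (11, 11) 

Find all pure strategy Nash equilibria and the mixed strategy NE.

Pure NE: (Stag, Stag) and (Hare, Hare); Mixed NE: p = 0.3846, q = 0.3846

Work:
Check pure NE:
(Stag, Stag): (19, 19) - no unilateral deviation beneficial
(Hare, Hare): (11, 11) - no unilateral deviation beneficial
Mixed NE: P1 plays Stag with p = 0.3846, P2 plays Stag with q = 0.3846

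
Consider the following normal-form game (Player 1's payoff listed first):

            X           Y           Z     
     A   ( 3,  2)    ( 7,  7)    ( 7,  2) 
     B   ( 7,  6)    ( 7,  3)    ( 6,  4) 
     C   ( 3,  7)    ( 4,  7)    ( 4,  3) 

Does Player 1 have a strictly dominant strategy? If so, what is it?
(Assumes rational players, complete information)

No strictly dominant strategy exists for Player 1

Work:
A strategy strictly dominates another if it gives a strictly higher payoff against every opponent action. Compare each pair of P1's strategies column-by-column:
  A vs B: [3 vs 7, 7 vs 7, 7 vs 6] → A does not strictly dominate B (column X: 3 ≤ 7)
  A vs C: [3 vs 3, 7 vs 4, 7 vs 4] → A does not strictly dominate C (column X: 3 ≤ 3)
  B vs A: [7 vs 3, 7 vs 7, 6 vs 7] → B does not strictly dominate A (column Y: 7 ≤ 7)
  B vs C: [7 vs 3, 7 vs 4, 6 vs 4] → B strictly dominates C
  C vs A: [3 vs 3, 4 vs 7, 4 vs 7] → C does not strictly dominate A (column X: 3 ≤ 3)
  C vs B: [3 vs 7, 4 vs 7, 4 vs 6] → C does not strictly dominate B (column X: 3 ≤ 7)
No single strategy strictly dominates all others → no strictly dominant strategy.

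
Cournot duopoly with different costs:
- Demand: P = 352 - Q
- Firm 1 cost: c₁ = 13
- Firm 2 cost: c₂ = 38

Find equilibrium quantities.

q₁* = 121.33, q₂* = 96.33

Work:
Reaction: q₁ = (352 - 13 - q₂)/2
Reaction: q₂ = (352 - 38 - q₁)/2
Solve simultaneously:
q₁* = (352 - 2×13 + 38)/3 = 121.33
q₂* = (352 - 2×38 + 13)/3 = 96.33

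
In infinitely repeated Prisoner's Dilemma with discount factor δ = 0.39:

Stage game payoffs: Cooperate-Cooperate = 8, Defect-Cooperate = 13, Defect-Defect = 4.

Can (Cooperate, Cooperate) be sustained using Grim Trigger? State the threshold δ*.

δ* = 0.5556; since δ = 0.39 < 0.5556, cooperation cannot be sustained

Work:
For Grim Trigger:
Cooperate forever: 8/(1-δ)
Defect then punished: 13 + 4·δ/(1-δ)
Need: 8/(1-δ) ≥ 13 + 4·δ/(1-δ)
Solving: δ ≥ (T-R)/(T-P) = (13-8)/(13-4) = 0.5556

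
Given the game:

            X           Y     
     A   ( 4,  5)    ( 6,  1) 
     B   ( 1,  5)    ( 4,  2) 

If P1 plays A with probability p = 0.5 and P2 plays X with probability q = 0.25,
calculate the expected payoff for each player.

E[P1] = 4.375, E[P2] = 2.375

Work:
E[P1] = p·q·π₁(A,X) + p·(1-q)·π₁(A,Y) + (1-p)·q·π₁(B,X) + (1-p)·(1-q)·π₁(B,Y)
= 0.5·0.25·4 + 0.5·0.75·6 + 0.5·0.25·1 + 0.5·0.75·4
= 4.375

E[P2] = 2.375 (similar calculation)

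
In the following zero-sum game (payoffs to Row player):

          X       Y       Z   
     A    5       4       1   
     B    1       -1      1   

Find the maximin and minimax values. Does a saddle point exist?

Maximin = 1, Minimax = 1, Saddle: True

Work:
Row minimums: [1, -1] → maximin = 1
Column maximums: [5, 4, 1] → minimax = 1
Saddle point exists! Game value = 1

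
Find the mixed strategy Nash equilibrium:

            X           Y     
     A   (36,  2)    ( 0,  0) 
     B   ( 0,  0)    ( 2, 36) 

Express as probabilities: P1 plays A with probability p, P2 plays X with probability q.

p = 0.9474, q = 0.0526

Work:
Find probabilities that make opponent indifferent:
P2 chooses q to make P1 indifferent between A and B
P1 chooses p to make P2 indifferent between X and Y
Mixed NE: P1 plays (A: 0.9474, B: 0.0526), P2 plays (X: 0.0526, Y: 0.9474)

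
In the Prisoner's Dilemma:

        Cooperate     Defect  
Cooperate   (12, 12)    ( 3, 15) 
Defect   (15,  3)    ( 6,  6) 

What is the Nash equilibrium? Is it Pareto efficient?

(Defect, Defect) is NE; not Pareto efficient

Work:
Defect dominates Cooperate for both players:
If P2 cooperates: Defect (15) > Cooperate (12)
If P2 defects: Defect (6) > Cooperate (3)
NE: (Defect, Defect) with payoff (6, 6)
But (Cooperate, Cooperate) = (12, 12) Pareto dominates (6, 6)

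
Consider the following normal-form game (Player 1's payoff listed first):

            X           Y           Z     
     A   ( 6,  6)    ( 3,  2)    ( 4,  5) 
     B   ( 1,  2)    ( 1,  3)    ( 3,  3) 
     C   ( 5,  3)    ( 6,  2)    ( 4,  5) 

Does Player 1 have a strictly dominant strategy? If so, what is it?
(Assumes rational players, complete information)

No strictly dominant strategy exists for Player 1

Work:
A strategy strictly dominates another if it gives a strictly higher payoff against every opponent action. Compare each pair of P1's strategies column-by-column:
  A vs B: [6 vs 1, 3 vs 1, 4 vs 3] → A strictly dominates B
  A vs C: [6 vs 5, 3 vs 6, 4 vs 4] → A does not strictly dominate C (column Y: 3 ≤ 6)
  B vs A: [1 vs 6, 1 vs 3, 3 vs 4] → B does not strictly dominate A (column X: 1 ≤ 6)
  B vs C: [1 vs 5, 1 vs 6, 3 vs 4] → B does not strictly dominate C (column X: 1 ≤ 5)
  C vs A: [5 vs 6, 6 vs 3, 4 vs 4] → C does not strictly dominate A (column X: 5 ≤ 6)
  C vs B: [5 vs 1, 6 vs 1, 4 vs 3] → C strictly dominates B
No single strategy strictly dominates all others → no strictly dominant strategy.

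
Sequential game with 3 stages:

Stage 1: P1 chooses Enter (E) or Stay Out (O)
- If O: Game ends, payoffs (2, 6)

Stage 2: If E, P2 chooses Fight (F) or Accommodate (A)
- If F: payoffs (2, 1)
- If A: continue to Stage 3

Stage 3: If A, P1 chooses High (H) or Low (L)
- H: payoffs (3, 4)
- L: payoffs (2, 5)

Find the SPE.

SPE: (E, A, H); Outcome (3, 4)

Work:
Stage 3: P1 chooses H (3 vs 2)
Stage 2: P2: F->1, A->4 (anticipating H). Choose A
Stage 1: P1: O->2, E->3 (anticipating A, H). Choose E
SPE path: E -> A -> H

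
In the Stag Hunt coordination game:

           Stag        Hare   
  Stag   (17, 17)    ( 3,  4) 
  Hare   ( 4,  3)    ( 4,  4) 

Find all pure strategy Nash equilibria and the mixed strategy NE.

Pure NE: (Stag, Stag) and (Hare, Hare); Mixed NE: p = 0.0714, q = 0.0714

Work:
Check pure NE:
(Stag, Stag): (17, 17) - no unilateral deviation beneficial
(Hare, Hare): (4, 4) - no unilateral deviation beneficial
Mixed NE: P1 plays Stag with p = 0.0714, P2 plays Stag with q = 0.0714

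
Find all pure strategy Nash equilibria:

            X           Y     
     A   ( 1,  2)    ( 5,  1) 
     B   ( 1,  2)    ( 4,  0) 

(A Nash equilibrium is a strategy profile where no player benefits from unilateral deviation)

Nash equilibrium: (A, X), (B, X)

Work:
Best responses:
  P1 vs X: payoffs [1, 1] → best response A/B (payoff 1)
  P1 vs Y: payoffs [5, 4] → best response A (payoff 5)
  P2 vs A: payoffs [2, 1] → best response X (payoff 2)
  P2 vs B: payoffs [2, 0] → best response X (payoff 2)
Mutual best responses: (A,X), (B,X) → Nash equilibria.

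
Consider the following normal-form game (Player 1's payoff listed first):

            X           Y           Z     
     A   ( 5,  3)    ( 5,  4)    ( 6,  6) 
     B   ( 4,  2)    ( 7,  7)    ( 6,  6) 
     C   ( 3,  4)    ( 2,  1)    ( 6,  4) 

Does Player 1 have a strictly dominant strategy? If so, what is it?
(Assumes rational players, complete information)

No strictly dominant strategy exists for Player 1

Work:
A strategy strictly dominates another if it gives a strictly higher payoff against every opponent action. Compare each pair of P1's strategies column-by-column:
  A vs B: [5 vs 4, 5 vs 7, 6 vs 6] → A does not strictly dominate B (column Y: 5 ≤ 7)
  A vs C: [5 vs 3, 5 vs 2, 6 vs 6] → A does not strictly dominate C (column Z: 6 ≤ 6)
  B vs A: [4 vs 5, 7 vs 5, 6 vs 6] → B does not strictly dominate A (column X: 4 ≤ 5)
  B vs C: [4 vs 3, 7 vs 2, 6 vs 6] → B does not strictly dominate C (column Z: 6 ≤ 6)
  C vs A: [3 vs 5, 2 vs 5, 6 vs 6] → C does not strictly dominate A (column X: 3 ≤ 5)
  C vs B: [3 vs 4, 2 vs 7, 6 vs 6] → C does not strictly dominate B (column X: 3 ≤ 4)
No single strategy strictly dominates all others → no strictly dominant strategy.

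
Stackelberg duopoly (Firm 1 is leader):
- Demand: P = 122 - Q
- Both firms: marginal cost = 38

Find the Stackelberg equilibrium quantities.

q₁* (leader) = 42.0, q₂* (follower) = 21.0

Work:
Follower's reaction: q₂ = (a - c - q₁)/2
Leader substitutes: π₁ = q₁·(a - q₁ - (a-c-q₁)/2 - c)
FOC: q₁* = (122 - 38)/2 = 42.00
Then: q₂* = (122 - 38 - 42.0)/2 = 21.00
Leader has first-mover advantage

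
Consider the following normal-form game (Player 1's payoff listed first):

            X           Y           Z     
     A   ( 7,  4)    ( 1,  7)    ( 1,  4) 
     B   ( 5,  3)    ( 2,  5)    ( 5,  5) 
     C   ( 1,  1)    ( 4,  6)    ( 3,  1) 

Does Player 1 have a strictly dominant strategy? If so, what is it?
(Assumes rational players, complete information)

No strictly dominant strategy exists for Player 1

Work:
A strategy strictly dominates another if it gives a strictly higher payoff against every opponent action. Compare each pair of P1's strategies column-by-column:
  A vs B: [7 vs 5, 1 vs 2, 1 vs 5] → A does not strictly dominate B (column Y: 1 ≤ 2)
  A vs C: [7 vs 1, 1 vs 4, 1 vs 3] → A does not strictly dominate C (column Y: 1 ≤ 4)
  B vs A: [5 vs 7, 2 vs 1, 5 vs 1] → B does not strictly dominate A (column X: 5 ≤ 7)
  B vs C: [5 vs 1, 2 vs 4, 5 vs 3] → B does not strictly dominate C (column Y: 2 ≤ 4)
  C vs A: [1 vs 7, 4 vs 1, 3 vs 1] → C does not strictly dominate A (column X: 1 ≤ 7)
  C vs B: [1 vs 5, 4 vs 2, 3 vs 5] → C does not strictly dominate B (column X: 1 ≤ 5)
No single strategy strictly dominates all others → no strictly dominant strategy.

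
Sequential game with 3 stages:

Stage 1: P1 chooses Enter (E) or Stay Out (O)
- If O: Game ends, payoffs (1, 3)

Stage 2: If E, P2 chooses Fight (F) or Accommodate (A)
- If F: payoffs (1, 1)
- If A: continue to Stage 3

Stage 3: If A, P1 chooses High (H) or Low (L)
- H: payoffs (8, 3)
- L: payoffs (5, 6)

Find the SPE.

SPE: (E, A, H); Outcome (8, 3)

Work:
Stage 3: P1 chooses H (8 vs 5)
Stage 2: P2: F->1, A->3 (anticipating H). Choose A
Stage 1: P1: O->1, E->8 (anticipating A, H). Choose E
SPE path: E -> A -> H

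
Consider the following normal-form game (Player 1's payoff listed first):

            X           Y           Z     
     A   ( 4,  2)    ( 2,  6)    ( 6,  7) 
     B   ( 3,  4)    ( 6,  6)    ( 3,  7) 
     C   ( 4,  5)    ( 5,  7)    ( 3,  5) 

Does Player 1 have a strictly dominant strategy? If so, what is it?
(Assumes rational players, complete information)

No strictly dominant strategy exists for Player 1

Work:
A strategy strictly dominates another if it gives a strictly higher payoff against every opponent action. Compare each pair of P1's strategies column-by-column:
  A vs B: [4 vs 3, 2 vs 6, 6 vs 3] → A does not strictly dominate B (column Y: 2 ≤ 6)
  A vs C: [4 vs 4, 2 vs 5, 6 vs 3] → A does not strictly dominate C (column X: 4 ≤ 4)
  B vs A: [3 vs 4, 6 vs 2, 3 vs 6] → B does not strictly dominate A (column X: 3 ≤ 4)
  B vs C: [3 vs 4, 6 vs 5, 3 vs 3] → B does not strictly dominate C (column X: 3 ≤ 4)
  C vs A: [4 vs 4, 5 vs 2, 3 vs 6] → C does not strictly dominate A (column X: 4 ≤ 4)
  C vs B: [4 vs 3, 5 vs 6, 3 vs 3] → C does not strictly dominate B (column Y: 5 ≤ 6)
No single strategy strictly dominates all others → no strictly dominant strategy.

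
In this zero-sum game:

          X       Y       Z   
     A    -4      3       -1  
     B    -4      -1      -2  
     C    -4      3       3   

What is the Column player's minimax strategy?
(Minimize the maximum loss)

Column should play X, value = -4

Work:
Column player minimizes Row's maximum payoff:
Column X: max payoff to Row = -4
Column Y: max payoff to Row = 3
Column Z: max payoff to Row = 3
Minimum is -4, achieved by column X.
Minimax strategy: X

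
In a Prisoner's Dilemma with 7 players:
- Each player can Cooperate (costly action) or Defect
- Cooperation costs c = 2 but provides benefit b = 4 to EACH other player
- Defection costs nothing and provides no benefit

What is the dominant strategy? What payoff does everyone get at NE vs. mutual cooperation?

Dominant: Defect; NE payoff = 0; Coop payoff = 22

Work:
Defect dominates (saves cost c = 2, benefit to others is external)
NE: All defect → everyone gets 0
If all cooperate: each receives (6)×4 - 2 = 22
Social dilemma: 22 > 0 but NE gives 0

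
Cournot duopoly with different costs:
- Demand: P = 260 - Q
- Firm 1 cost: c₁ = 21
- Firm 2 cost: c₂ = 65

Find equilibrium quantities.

q₁* = 94.33, q₂* = 50.33

Work:
Reaction: q₁ = (260 - 21 - q₂)/2
Reaction: q₂ = (260 - 65 - q₁)/2
Solve simultaneously:
q₁* = (260 - 2×21 + 65)/3 = 94.33
q₂* = (260 - 2×65 + 21)/3 = 50.33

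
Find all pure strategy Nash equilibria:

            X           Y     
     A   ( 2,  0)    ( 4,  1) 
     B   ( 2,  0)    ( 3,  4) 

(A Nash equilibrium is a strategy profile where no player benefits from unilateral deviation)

Nash equilibrium: (A, Y)

Work:
Best responses:
  P1 vs X: payoffs [2, 2] → best response A/B (payoff 2)
  P1 vs Y: payoffs [4, 3] → best response A (payoff 4)
  P2 vs A: payoffs [0, 1] → best response Y (payoff 1)
  P2 vs B: payoffs [0, 4] → best response Y (payoff 4)
Mutual best responses: (A,Y) → Nash equilibria.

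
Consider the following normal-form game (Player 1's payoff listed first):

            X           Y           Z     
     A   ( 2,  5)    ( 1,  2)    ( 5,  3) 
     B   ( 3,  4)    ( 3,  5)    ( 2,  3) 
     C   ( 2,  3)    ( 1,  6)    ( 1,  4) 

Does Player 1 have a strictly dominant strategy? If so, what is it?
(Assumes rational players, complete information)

No strictly dominant strategy exists for Player 1

Work:
A strategy strictly dominates another if it gives a strictly higher payoff against every opponent action. Compare each pair of P1's strategies column-by-column:
  A vs B: [2 vs 3, 1 vs 3, 5 vs 2] → A does not strictly dominate B (column X: 2 ≤ 3)
  A vs C: [2 vs 2, 1 vs 1, 5 vs 1] → A does not strictly dominate C (column X: 2 ≤ 2)
  B vs A: [3 vs 2, 3 vs 1, 2 vs 5] → B does not strictly dominate A (column Z: 2 ≤ 5)
  B vs C: [3 vs 2, 3 vs 1, 2 vs 1] → B strictly dominates C
  C vs A: [2 vs 2, 1 vs 1, 1 vs 5] → C does not strictly dominate A (column X: 2 ≤ 2)
  C vs B: [2 vs 3, 1 vs 3, 1 vs 2] → C does not strictly dominate B (column X: 2 ≤ 3)
No single strategy strictly dominates all others → no strictly dominant strategy.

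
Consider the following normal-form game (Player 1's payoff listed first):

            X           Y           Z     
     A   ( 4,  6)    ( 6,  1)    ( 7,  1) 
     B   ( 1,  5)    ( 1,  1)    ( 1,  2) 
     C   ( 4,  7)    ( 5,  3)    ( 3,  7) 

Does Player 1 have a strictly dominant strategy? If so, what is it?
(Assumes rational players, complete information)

No strictly dominant strategy exists for Player 1

Work:
A strategy strictly dominates another if it gives a strictly higher payoff against every opponent action. Compare each pair of P1's strategies column-by-column:
  A vs B: [4 vs 1, 6 vs 1, 7 vs 1] → A strictly dominates B
  A vs C: [4 vs 4, 6 vs 5, 7 vs 3] → A does not strictly dominate C (column X: 4 ≤ 4)
  B vs A: [1 vs 4, 1 vs 6, 1 vs 7] → B does not strictly dominate A (column X: 1 ≤ 4)
  B vs C: [1 vs 4, 1 vs 5, 1 vs 3] → B does not strictly dominate C (column X: 1 ≤ 4)
  C vs A: [4 vs 4, 5 vs 6, 3 vs 7] → C does not strictly dominate A (column X: 4 ≤ 4)
  C vs B: [4 vs 1, 5 vs 1, 3 vs 1] → C strictly dominates B
No single strategy strictly dominates all others → no strictly dominant strategy.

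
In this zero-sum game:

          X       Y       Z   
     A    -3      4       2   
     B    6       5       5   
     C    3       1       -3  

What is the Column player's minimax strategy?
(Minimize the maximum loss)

Column should play Y or Z (all achieve the minimum), value = 5

Work:
Column player minimizes Row's maximum payoff:
Column X: max payoff to Row = 6
Column Y: max payoff to Row = 5
Column Z: max payoff to Row = 5
Minimum is 5, achieved by columns Y, Z (tied).
Each of Y or Z is a minimax strategy.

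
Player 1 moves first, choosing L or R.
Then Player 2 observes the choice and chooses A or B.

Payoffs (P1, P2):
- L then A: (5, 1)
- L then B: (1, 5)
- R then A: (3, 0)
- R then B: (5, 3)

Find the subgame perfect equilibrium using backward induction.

P1 plays R, P2 plays B after L and B after R; Payoff (5, 3)

Work:
Backward induction:
After L: P2 chooses B → P1 gets 1
After R: P2 chooses B → P1 gets 5
P1 chooses R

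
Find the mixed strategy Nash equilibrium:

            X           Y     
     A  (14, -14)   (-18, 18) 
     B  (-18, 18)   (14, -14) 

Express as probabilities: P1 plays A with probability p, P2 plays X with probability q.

p = 0.5, q = 0.5

Work:
Find probabilities that make opponent indifferent:
P2 chooses q to make P1 indifferent between A and B
P1 chooses p to make P2 indifferent between X and Y
Mixed NE: P1 plays (A: 0.5, B: 0.5), P2 plays (X: 0.5, Y: 0.5)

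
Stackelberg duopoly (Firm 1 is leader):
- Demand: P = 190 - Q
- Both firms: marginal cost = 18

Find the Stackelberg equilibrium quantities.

q₁* (leader) = 86.0, q₂* (follower) = 43.0

Work:
Follower's reaction: q₂ = (a - c - q₁)/2
Leader substitutes: π₁ = q₁·(a - q₁ - (a-c-q₁)/2 - c)
FOC: q₁* = (190 - 18)/2 = 86.00
Then: q₂* = (190 - 18 - 86.0)/2 = 43.00
Leader has first-mover advantage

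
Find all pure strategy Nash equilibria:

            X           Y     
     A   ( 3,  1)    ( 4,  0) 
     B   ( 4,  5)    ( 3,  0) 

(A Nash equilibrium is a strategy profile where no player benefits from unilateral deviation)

Nash equilibrium: (B, X)

Work:
Best responses:
  P1 vs X: payoffs [3, 4] → best response B (payoff 4)
  P1 vs Y: payoffs [4, 3] → best response A (payoff 4)
  P2 vs A: payoffs [1, 0] → best response X (payoff 1)
  P2 vs B: payoffs [5, 0] → best response X (payoff 5)
Mutual best responses: (B,X) → Nash equilibria.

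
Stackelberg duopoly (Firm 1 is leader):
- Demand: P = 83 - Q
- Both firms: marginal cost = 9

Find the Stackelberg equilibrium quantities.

q₁* (leader) = 37.0, q₂* (follower) = 18.5

Work:
Follower's reaction: q₂ = (a - c - q₁)/2
Leader substitutes: π₁ = q₁·(a - q₁ - (a-c-q₁)/2 - c)
FOC: q₁* = (83 - 9)/2 = 37.00
Then: q₂* = (83 - 9 - 37.0)/2 = 18.50
Leader has first-mover advantage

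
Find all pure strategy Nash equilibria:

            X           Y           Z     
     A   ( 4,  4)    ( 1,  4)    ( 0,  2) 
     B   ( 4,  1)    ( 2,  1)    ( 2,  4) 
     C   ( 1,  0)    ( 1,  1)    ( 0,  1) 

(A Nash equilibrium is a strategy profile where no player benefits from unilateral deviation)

Nash equilibrium: (A, X), (B, Z)

Work:
Best responses:
  P1 vs X: payoffs [4, 4, 1] → best response A/B (payoff 4)
  P1 vs Y: payoffs [1, 2, 1] → best response B (payoff 2)
  P1 vs Z: payoffs [0, 2, 0] → best response B (payoff 2)
  P2 vs A: payoffs [4, 4, 2] → best response X/Y (payoff 4)
  P2 vs B: payoffs [1, 1, 4] → best response Z (payoff 4)
  P2 vs C: payoffs [0, 1, 1] → best response Y/Z (payoff 1)
Mutual best responses: (A,X), (B,Z) → Nash equilibria.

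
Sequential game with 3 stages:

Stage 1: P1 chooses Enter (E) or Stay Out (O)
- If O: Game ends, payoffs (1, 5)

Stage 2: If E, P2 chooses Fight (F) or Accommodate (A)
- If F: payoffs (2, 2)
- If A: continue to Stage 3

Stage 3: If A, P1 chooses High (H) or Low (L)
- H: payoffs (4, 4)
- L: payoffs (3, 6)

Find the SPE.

SPE: (E, A, H); Outcome (4, 4)

Work:
Stage 3: P1 chooses H (4 vs 3)
Stage 2: P2: F->2, A->4 (anticipating H). Choose A
Stage 1: P1: O->1, E->4 (anticipating A, H). Choose E
SPE path: E -> A -> H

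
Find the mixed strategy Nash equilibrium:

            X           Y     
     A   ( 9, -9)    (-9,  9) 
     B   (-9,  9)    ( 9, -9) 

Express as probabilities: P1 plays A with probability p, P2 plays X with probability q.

p = 0.5, q = 0.5

Work:
Find probabilities that make opponent indifferent:
P2 chooses q to make P1 indifferent between A and B
P1 chooses p to make P2 indifferent between X and Y
Mixed NE: P1 plays (A: 0.5, B: 0.5), P2 plays (X: 0.5, Y: 0.5)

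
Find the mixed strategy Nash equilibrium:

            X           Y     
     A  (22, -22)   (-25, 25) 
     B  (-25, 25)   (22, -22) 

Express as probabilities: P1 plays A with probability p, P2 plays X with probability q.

p = 0.5, q = 0.5

Work:
Find probabilities that make opponent indifferent:
P2 chooses q to make P1 indifferent between A and B
P1 chooses p to make P2 indifferent between X and Y
Mixed NE: P1 plays (A: 0.5, B: 0.5), P2 plays (X: 0.5, Y: 0.5)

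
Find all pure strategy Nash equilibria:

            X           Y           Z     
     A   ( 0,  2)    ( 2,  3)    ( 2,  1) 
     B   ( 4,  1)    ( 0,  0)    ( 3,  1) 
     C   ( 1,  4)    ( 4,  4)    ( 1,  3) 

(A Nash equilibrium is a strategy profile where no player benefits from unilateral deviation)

Nash equilibrium: (B, X), (B, Z), (C, Y)

Work:
Best responses:
  P1 vs X: payoffs [0, 4, 1] → best response B (payoff 4)
  P1 vs Y: payoffs [2, 0, 4] → best response C (payoff 4)
  P1 vs Z: payoffs [2, 3, 1] → best response B (payoff 3)
  P2 vs A: payoffs [2, 3, 1] → best response Y (payoff 3)
  P2 vs B: payoffs [1, 0, 1] → best response X/Z (payoff 1)
  P2 vs C: payoffs [4, 4, 3] → best response X/Y (payoff 4)
Mutual best responses: (B,X), (B,Z), (C,Y) → Nash equilibria.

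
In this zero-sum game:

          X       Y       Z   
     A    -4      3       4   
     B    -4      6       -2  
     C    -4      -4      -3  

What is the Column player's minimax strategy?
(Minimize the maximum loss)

Column should play X, value = -4

Work:
Column player minimizes Row's maximum payoff:
Column X: max payoff to Row = -4
Column Y: max payoff to Row = 6
Column Z: max payoff to Row = 4
Minimum is -4, achieved by column X.
Minimax strategy: X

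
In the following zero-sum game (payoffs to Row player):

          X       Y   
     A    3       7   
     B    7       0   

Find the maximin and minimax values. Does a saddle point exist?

Maximin = 3, Minimax = 7, Saddle: False

Work:
Row minimums: [3, 0] → maximin = 3
Column maximums: [7, 7] → minimax = 7
No saddle point (maximin ≠ minimax). Mixed strategy needed.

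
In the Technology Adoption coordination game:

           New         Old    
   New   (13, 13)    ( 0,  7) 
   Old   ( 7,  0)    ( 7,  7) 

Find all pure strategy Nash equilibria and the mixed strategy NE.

Pure NE: (New, New) and (Old, Old); Mixed NE: p = 0.5385, q = 0.5385

Work:
Check pure NE:
(New, New): (13, 13) - no unilateral deviation beneficial
(Old, Old): (7, 7) - no unilateral deviation beneficial
Mixed NE: P1 plays New with p = 0.5385, P2 plays New with q = 0.5385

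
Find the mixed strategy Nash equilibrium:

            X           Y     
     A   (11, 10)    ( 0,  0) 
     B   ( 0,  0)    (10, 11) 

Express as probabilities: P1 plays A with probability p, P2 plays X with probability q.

p = 0.5238, q = 0.4762

Work:
Find probabilities that make opponent indifferent:
P2 chooses q to make P1 indifferent between A and B
P1 chooses p to make P2 indifferent between X and Y
Mixed NE: P1 plays (A: 0.5238, B: 0.4762), P2 plays (X: 0.4762, Y: 0.5238)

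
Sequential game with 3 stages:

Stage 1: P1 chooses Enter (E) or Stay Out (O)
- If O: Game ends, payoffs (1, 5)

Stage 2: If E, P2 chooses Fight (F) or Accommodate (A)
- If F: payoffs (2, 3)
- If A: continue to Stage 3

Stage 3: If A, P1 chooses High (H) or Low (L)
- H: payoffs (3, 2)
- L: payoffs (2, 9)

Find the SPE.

SPE: (E, F, H); Outcome (2, 3)

Work:
Stage 3: P1 chooses H (3 vs 2)
Stage 2: P2: F->3, A->2 (anticipating H). Choose F
Stage 1: P1: O->1, E->2 (anticipating F, H). Choose E
SPE path: E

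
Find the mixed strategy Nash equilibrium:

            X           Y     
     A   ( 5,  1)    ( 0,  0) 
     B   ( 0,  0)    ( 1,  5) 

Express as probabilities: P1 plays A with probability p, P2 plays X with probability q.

p = 0.8333, q = 0.1667

Work:
Find probabilities that make opponent indifferent:
P2 chooses q to make P1 indifferent between A and B
P1 chooses p to make P2 indifferent between X and Y
Mixed NE: P1 plays (A: 0.8333, B: 0.1667), P2 plays (X: 0.1667, Y: 0.8333)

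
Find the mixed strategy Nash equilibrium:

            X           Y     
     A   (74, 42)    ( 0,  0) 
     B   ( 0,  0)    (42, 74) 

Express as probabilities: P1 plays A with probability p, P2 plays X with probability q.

p = 0.6379, q = 0.3621

Work:
Find probabilities that make opponent indifferent:
P2 chooses q to make P1 indifferent between A and B
P1 chooses p to make P2 indifferent between X and Y
Mixed NE: P1 plays (A: 0.6379, B: 0.3621), P2 plays (X: 0.3621, Y: 0.6379)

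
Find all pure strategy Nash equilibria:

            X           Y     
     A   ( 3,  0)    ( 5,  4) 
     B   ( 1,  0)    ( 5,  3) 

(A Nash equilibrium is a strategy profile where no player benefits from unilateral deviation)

Nash equilibrium: (A, Y), (B, Y)

Work:
Best responses:
  P1 vs X: payoffs [3, 1] → best response A (payoff 3)
  P1 vs Y: payoffs [5, 5] → best response A/B (payoff 5)
  P2 vs A: payoffs [0, 4] → best response Y (payoff 4)
  P2 vs B: payoffs [0, 3] → best response Y (payoff 3)
Mutual best responses: (A,Y), (B,Y) → Nash equilibria.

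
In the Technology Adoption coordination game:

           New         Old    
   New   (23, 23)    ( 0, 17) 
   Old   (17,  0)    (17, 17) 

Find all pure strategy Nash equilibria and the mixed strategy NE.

Pure NE: (New, New) and (Old, Old); Mixed NE: p = 0.7391, q = 0.7391

Work:
Check pure NE:
(New, New): (23, 23) - no unilateral deviation beneficial
(Old, Old): (17, 17) - no unilateral deviation beneficial
Mixed NE: P1 plays New with p = 0.7391, P2 plays New with q = 0.7391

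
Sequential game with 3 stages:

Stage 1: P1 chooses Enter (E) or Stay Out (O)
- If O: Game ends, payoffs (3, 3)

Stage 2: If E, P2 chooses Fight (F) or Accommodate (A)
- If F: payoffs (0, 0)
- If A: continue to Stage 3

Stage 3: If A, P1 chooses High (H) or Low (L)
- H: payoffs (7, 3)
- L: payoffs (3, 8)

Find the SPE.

SPE: (E, A, H); Outcome (7, 3)

Work:
Stage 3: P1 chooses H (7 vs 3)
Stage 2: P2: F->0, A->3 (anticipating H). Choose A
Stage 1: P1: O->3, E->7 (anticipating A, H). Choose E
SPE path: E -> A -> H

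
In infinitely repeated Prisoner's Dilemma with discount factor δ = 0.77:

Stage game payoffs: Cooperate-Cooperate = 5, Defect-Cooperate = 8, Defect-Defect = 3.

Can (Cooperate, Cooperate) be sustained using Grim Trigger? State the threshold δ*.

δ* = 0.6; since δ = 0.77 ≥ 0.6, cooperation can be sustained

Work:
For Grim Trigger:
Cooperate forever: 5/(1-δ)
Defect then punished: 8 + 3·δ/(1-δ)
Need: 5/(1-δ) ≥ 8 + 3·δ/(1-δ)
Solving: δ ≥ (T-R)/(T-P) = (8-5)/(8-3) = 0.6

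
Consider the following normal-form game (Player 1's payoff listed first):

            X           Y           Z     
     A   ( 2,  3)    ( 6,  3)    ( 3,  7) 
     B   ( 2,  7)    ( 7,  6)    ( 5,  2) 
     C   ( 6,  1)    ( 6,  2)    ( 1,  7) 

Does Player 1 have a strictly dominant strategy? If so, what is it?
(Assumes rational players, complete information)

No strictly dominant strategy exists for Player 1

Work:
A strategy strictly dominates another if it gives a strictly higher payoff against every opponent action. Compare each pair of P1's strategies column-by-column:
  A vs B: [2 vs 2, 6 vs 7, 3 vs 5] → A does not strictly dominate B (column X: 2 ≤ 2)
  A vs C: [2 vs 6, 6 vs 6, 3 vs 1] → A does not strictly dominate C (column X: 2 ≤ 6)
  B vs A: [2 vs 2, 7 vs 6, 5 vs 3] → B does not strictly dominate A (column X: 2 ≤ 2)
  B vs C: [2 vs 6, 7 vs 6, 5 vs 1] → B does not strictly dominate C (column X: 2 ≤ 6)
  C vs A: [6 vs 2, 6 vs 6, 1 vs 3] → C does not strictly dominate A (column Y: 6 ≤ 6)
  C vs B: [6 vs 2, 6 vs 7, 1 vs 5] → C does not strictly dominate B (column Y: 6 ≤ 7)
No single strategy strictly dominates all others → no strictly dominant strategy.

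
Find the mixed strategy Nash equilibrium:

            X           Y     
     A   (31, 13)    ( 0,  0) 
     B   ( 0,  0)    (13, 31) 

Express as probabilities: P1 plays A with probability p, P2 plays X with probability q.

p = 0.7045, q = 0.2955

Work:
Find probabilities that make opponent indifferent:
P2 chooses q to make P1 indifferent between A and B
P1 chooses p to make P2 indifferent between X and Y
Mixed NE: P1 plays (A: 0.7045, B: 0.2955), P2 plays (X: 0.2955, Y: 0.7045)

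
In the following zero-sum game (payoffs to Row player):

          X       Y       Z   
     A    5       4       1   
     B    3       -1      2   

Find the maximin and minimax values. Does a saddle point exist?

Maximin = 1, Minimax = 2, Saddle: False

Work:
Row minimums: [1, -1] → maximin = 1
Column maximums: [5, 4, 2] → minimax = 2
No saddle point (maximin ≠ minimax). Mixed strategy needed.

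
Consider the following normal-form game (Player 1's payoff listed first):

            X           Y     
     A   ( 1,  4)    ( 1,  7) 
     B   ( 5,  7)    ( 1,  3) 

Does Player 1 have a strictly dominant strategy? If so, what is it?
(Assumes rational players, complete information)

No strictly dominant strategy exists for Player 1

Work:
A strategy strictly dominates another if it gives a strictly higher payoff against every opponent action. Compare each pair of P1's strategies column-by-column:
  A vs B: [1 vs 5, 1 vs 1] → A does not strictly dominate B (column X: 1 ≤ 5)
  B vs A: [5 vs 1, 1 vs 1] → B does not strictly dominate A (column Y: 1 ≤ 1)
No single strategy strictly dominates all others → no strictly dominant strategy.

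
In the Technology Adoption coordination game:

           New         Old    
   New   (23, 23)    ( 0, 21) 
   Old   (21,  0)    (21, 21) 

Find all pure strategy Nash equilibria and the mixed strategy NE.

Pure NE: (New, New) and (Old, Old); Mixed NE: p = 0.913, q = 0.913

Work:
Check pure NE:
(New, New): (23, 23) - no unilateral deviation beneficial
(Old, Old): (21, 21) - no unilateral deviation beneficial
Mixed NE: P1 plays New with p = 0.913, P2 plays New with q = 0.913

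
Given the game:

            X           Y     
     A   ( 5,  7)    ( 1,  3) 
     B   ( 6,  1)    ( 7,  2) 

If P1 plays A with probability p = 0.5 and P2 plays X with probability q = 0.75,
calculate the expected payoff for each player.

E[P1] = 5.125, E[P2] = 3.625

Work:
E[P1] = p·q·π₁(A,X) + p·(1-q)·π₁(A,Y) + (1-p)·q·π₁(B,X) + (1-p)·(1-q)·π₁(B,Y)
= 0.5·0.75·5 + 0.5·0.25·1 + 0.5·0.75·6 + 0.5·0.25·7
= 5.125

E[P2] = 3.625 (similar calculation)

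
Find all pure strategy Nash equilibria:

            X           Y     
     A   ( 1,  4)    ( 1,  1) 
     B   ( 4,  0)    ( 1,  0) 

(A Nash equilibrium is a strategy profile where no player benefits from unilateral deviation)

Nash equilibrium: (B, X), (B, Y)

Work:
Best responses:
  P1 vs X: payoffs [1, 4] → best response B (payoff 4)
  P1 vs Y: payoffs [1, 1] → best response A/B (payoff 1)
  P2 vs A: payoffs [4, 1] → best response X (payoff 4)
  P2 vs B: payoffs [0, 0] → best response X/Y (payoff 0)
Mutual best responses: (B,X), (B,Y) → Nash equilibria.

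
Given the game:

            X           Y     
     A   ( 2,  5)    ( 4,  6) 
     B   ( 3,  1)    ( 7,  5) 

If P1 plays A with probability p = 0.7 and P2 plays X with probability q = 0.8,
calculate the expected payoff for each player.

E[P1] = 2.82, E[P2] = 4.18

Work:
E[P1] = p·q·π₁(A,X) + p·(1-q)·π₁(A,Y) + (1-p)·q·π₁(B,X) + (1-p)·(1-q)·π₁(B,Y)
= 0.7·0.8·2 + 0.7·0.2·4 + 0.3·0.8·3 + 0.3·0.2·7
= 2.82

E[P2] = 4.18 (similar calculation)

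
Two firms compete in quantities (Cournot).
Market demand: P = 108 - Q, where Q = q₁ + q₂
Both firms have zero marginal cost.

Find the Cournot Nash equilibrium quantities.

q₁* = q₂* = 36.0; P* = 36.0

Work:
Profit: π_i = P·q_i = (a - q_i - q_j)·q_i
FOC: ∂π_i/∂q_i = a - 2q_i - q_j = 0
Reaction function: q_i = (108 - q_j)/2
Symmetry: q* = 108/3 = 36.0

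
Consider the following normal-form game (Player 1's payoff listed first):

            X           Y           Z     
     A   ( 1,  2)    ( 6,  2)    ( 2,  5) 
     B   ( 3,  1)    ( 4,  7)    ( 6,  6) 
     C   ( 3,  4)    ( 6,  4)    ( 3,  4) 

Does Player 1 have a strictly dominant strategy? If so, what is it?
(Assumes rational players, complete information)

No strictly dominant strategy exists for Player 1

Work:
A strategy strictly dominates another if it gives a strictly higher payoff against every opponent action. Compare each pair of P1's strategies column-by-column:
  A vs B: [1 vs 3, 6 vs 4, 2 vs 6] → A does not strictly dominate B (column X: 1 ≤ 3)
  A vs C: [1 vs 3, 6 vs 6, 2 vs 3] → A does not strictly dominate C (column X: 1 ≤ 3)
  B vs A: [3 vs 1, 4 vs 6, 6 vs 2] → B does not strictly dominate A (column Y: 4 ≤ 6)
  B vs C: [3 vs 3, 4 vs 6, 6 vs 3] → B does not strictly dominate C (column X: 3 ≤ 3)
  C vs A: [3 vs 1, 6 vs 6, 3 vs 2] → C does not strictly dominate A (column Y: 6 ≤ 6)
  C vs B: [3 vs 3, 6 vs 4, 3 vs 6] → C does not strictly dominate B (column X: 3 ≤ 3)
No single strategy strictly dominates all others → no strictly dominant strategy.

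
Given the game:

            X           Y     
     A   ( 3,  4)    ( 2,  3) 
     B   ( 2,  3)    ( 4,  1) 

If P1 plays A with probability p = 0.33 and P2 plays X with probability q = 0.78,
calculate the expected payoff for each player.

E[P1] = 2.5522, E[P2] = 2.9626

Work:
E[P1] = p·q·π₁(A,X) + p·(1-q)·π₁(A,Y) + (1-p)·q·π₁(B,X) + (1-p)·(1-q)·π₁(B,Y)
= 0.33·0.78·3 + 0.33·0.22·2 + 0.67·0.78·2 + 0.67·0.22·4
= 2.5522

E[P2] = 2.9626 (similar calculation)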